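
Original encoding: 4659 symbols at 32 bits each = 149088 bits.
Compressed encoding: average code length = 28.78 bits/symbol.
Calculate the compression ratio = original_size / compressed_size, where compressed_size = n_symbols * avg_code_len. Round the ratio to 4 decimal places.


original_size = n_symbols * orig_bits = 4659 * 32 = 149088 bits
compressed_size = n_symbols * avg_code_len = 4659 * 28.78 = 134086.02 bits
ratio = original_size / compressed_size = 149088 / 134086.02 = 1.1119

Compression ratio = 1.1119


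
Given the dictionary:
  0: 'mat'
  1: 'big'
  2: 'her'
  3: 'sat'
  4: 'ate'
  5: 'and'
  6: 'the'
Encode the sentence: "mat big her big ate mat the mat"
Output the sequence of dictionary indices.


Look up each word in the dictionary:
  'mat' -> 0
  'big' -> 1
  'her' -> 2
  'big' -> 1
  'ate' -> 4
  'mat' -> 0
  'the' -> 6
  'mat' -> 0

Encoded: [0, 1, 2, 1, 4, 0, 6, 0]


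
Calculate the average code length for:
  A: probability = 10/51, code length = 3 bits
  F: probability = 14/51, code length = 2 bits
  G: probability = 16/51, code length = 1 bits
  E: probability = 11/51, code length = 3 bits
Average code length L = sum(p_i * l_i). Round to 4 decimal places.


Weighted contributions p_i * l_i:
  A: (10/51) * 3 = 30/51
  F: (14/51) * 2 = 28/51
  G: (16/51) * 1 = 16/51
  E: (11/51) * 3 = 33/51
Sum = (30 + 28 + 16 + 33)/51 = 107/51

L = 107/51 = 2.0980 bits/symbol


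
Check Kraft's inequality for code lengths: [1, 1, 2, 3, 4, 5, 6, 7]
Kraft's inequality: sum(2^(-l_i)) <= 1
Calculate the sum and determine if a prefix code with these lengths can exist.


Sum = 2^(-1) + 2^(-1) + 2^(-2) + 2^(-3) + 2^(-4) + 2^(-5) + 2^(-6) + 2^(-7)
    = 0.5 + 0.5 + 0.25 + 0.125 + 0.0625 + 0.03125 + 0.015625 + 0.0078125
    = 191/128 = 1.4921875
Since 1.4921875 > 1, Kraft's inequality is NOT satisfied.
A prefix code with these lengths CANNOT exist.

Kraft sum = 1.4921875. Not satisfied.


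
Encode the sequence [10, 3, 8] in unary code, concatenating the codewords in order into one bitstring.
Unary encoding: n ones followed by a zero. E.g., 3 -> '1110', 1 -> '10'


Encode each number as n ones followed by a terminating 0:
  10 -> 11111111110 (11 bits)
  3 -> 1110 (4 bits)
  8 -> 111111110 (9 bits)
Total length = 11 + 4 + 9 = 24 bits.

Unary([10, 3, 8]) = 111111111101110111111110 (24 bits)


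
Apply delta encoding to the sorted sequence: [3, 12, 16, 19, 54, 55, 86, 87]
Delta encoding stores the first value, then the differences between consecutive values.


First value: 3
Deltas:
  12 - 3 = 9
  16 - 12 = 4
  19 - 16 = 3
  54 - 19 = 35
  55 - 54 = 1
  86 - 55 = 31
  87 - 86 = 1


Delta encoded: [3, 9, 4, 3, 35, 1, 31, 1]


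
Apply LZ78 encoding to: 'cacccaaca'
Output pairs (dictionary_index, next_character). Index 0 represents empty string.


LZ78 encoding steps:
Dictionary: {0: ''}
Step 1: w='' (idx 0), next='c' -> output (0, 'c'), add 'c' as idx 1
Step 2: w='' (idx 0), next='a' -> output (0, 'a'), add 'a' as idx 2
Step 3: w='c' (idx 1), next='c' -> output (1, 'c'), add 'cc' as idx 3
Step 4: w='c' (idx 1), next='a' -> output (1, 'a'), add 'ca' as idx 4
Step 5: w='a' (idx 2), next='c' -> output (2, 'c'), add 'ac' as idx 5
Step 6: w='a' (idx 2), end of input -> output (2, '')


Encoded: [(0, 'c'), (0, 'a'), (1, 'c'), (1, 'a'), (2, 'c'), (2, '')]


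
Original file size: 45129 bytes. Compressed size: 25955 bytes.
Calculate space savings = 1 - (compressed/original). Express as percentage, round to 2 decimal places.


ratio = compressed/original = 25955/45129 = 0.575129
savings = 1 - ratio = 1 - 0.575129 = 0.424871
as a percentage: 0.424871 * 100 = 42.49%

Space savings = 1 - 25955/45129 = 42.49%


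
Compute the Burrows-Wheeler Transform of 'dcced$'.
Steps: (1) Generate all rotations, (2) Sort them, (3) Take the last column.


Rotations (sorted):
  0: $dcced -> last char: d
  1: cced$d -> last char: d
  2: ced$dc -> last char: c
  3: d$dcce -> last char: e
  4: dcced$ -> last char: $
  5: ed$dcc -> last char: c


BWT = ddce$c


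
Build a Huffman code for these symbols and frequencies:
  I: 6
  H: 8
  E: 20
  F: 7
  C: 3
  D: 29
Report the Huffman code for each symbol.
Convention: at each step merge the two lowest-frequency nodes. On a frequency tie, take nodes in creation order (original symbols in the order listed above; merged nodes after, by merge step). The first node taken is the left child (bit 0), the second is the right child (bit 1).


Huffman tree construction:
Step 1: Merge C(3) + I(6) = 9
Step 2: Merge F(7) + H(8) = 15
Step 3: Merge (C+I)(9) + (F+H)(15) = 24
Step 4: Merge E(20) + ((C+I)+(F+H))(24) = 44
Step 5: Merge D(29) + (E+((C+I)+(F+H)))(44) = 73
Read each symbol's code off the tree from the root (left child = 0, right child = 1).

Codes:
  I: 1101 (length 4)
  H: 1111 (length 4)
  E: 10 (length 2)
  F: 1110 (length 4)
  C: 1100 (length 4)
  D: 0 (length 1)
Average code length: 165/73 = 2.2603 bits/symbol


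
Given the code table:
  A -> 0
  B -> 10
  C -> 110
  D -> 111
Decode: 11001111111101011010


Decoding:
110 -> C
0 -> A
111 -> D
111 -> D
110 -> C
10 -> B
110 -> C
10 -> B


Result: CADDCBCB


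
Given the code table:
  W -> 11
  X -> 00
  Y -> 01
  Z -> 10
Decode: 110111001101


Decoding:
11 -> W
01 -> Y
11 -> W
00 -> X
11 -> W
01 -> Y


Result: WYWXWY


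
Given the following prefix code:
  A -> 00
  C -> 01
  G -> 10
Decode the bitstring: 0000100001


Decoding step by step:
Bits 00 -> A
Bits 00 -> A
Bits 10 -> G
Bits 00 -> A
Bits 01 -> C


Decoded message: AAGAC


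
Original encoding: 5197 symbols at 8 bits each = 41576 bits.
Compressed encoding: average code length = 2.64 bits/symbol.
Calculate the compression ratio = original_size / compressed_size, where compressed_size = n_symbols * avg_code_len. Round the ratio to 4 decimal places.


original_size = n_symbols * orig_bits = 5197 * 8 = 41576 bits
compressed_size = n_symbols * avg_code_len = 5197 * 2.64 = 13720.08 bits
ratio = original_size / compressed_size = 41576 / 13720.08 = 3.0303

Compression ratio = 3.0303


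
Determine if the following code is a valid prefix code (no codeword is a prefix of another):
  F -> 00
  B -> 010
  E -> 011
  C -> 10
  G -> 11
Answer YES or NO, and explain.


Checking each pair (does one codeword prefix another?):
  F='00' vs B='010': no prefix
  F='00' vs E='011': no prefix
  F='00' vs C='10': no prefix
  F='00' vs G='11': no prefix
  B='010' vs F='00': no prefix
  B='010' vs E='011': no prefix
  B='010' vs C='10': no prefix
  B='010' vs G='11': no prefix
  E='011' vs F='00': no prefix
  E='011' vs B='010': no prefix
  E='011' vs C='10': no prefix
  E='011' vs G='11': no prefix
  C='10' vs F='00': no prefix
  C='10' vs B='010': no prefix
  C='10' vs E='011': no prefix
  C='10' vs G='11': no prefix
  G='11' vs F='00': no prefix
  G='11' vs B='010': no prefix
  G='11' vs E='011': no prefix
  G='11' vs C='10': no prefix
No violation found over all pairs.

YES -- this is a valid prefix code. No codeword is a prefix of any other codeword.


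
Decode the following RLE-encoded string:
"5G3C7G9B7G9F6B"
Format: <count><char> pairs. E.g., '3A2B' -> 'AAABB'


Expanding each <count><char> pair:
  5G -> 'GGGGG'
  3C -> 'CCC'
  7G -> 'GGGGGGG'
  9B -> 'BBBBBBBBB'
  7G -> 'GGGGGGG'
  9F -> 'FFFFFFFFF'
  6B -> 'BBBBBB'

Decoded = GGGGGCCCGGGGGGGBBBBBBBBBGGGGGGGFFFFFFFFFBBBBBB


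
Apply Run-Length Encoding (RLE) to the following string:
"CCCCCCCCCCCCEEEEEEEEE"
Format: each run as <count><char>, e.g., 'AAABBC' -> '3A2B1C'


Scanning runs left to right:
  i=0: run of 'C' x 12 -> '12C'
  i=12: run of 'E' x 9 -> '9E'

RLE = 12C9E


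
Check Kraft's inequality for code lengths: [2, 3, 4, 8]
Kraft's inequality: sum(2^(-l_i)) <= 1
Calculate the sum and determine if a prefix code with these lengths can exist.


Sum = 2^(-2) + 2^(-3) + 2^(-4) + 2^(-8)
    = 0.25 + 0.125 + 0.0625 + 0.00390625
    = 113/256 = 0.44140625
Since 0.44140625 <= 1, Kraft's inequality IS satisfied.
A prefix code with these lengths CAN exist.

Kraft sum = 0.44140625. Satisfied.


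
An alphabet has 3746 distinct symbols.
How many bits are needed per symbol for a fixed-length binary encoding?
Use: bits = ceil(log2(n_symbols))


log2(3746) = 11.8711
Bracket: 2^11 = 2048 < 3746 <= 2^12 = 4096
So ceil(log2(3746)) = 12

bits = ceil(log2(3746)) = ceil(11.8711) = 12 bits


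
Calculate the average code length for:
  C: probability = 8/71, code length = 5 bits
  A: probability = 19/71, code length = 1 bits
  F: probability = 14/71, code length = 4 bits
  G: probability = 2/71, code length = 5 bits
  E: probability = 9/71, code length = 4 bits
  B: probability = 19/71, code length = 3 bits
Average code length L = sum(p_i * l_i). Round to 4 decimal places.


Weighted contributions p_i * l_i:
  C: (8/71) * 5 = 40/71
  A: (19/71) * 1 = 19/71
  F: (14/71) * 4 = 56/71
  G: (2/71) * 5 = 10/71
  E: (9/71) * 4 = 36/71
  B: (19/71) * 3 = 57/71
Sum = (40 + 19 + 56 + 10 + 36 + 57)/71 = 218/71

L = 218/71 = 3.0704 bits/symbol


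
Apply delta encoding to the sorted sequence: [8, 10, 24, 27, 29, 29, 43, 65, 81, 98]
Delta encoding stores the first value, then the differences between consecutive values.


First value: 8
Deltas:
  10 - 8 = 2
  24 - 10 = 14
  27 - 24 = 3
  29 - 27 = 2
  29 - 29 = 0
  43 - 29 = 14
  65 - 43 = 22
  81 - 65 = 16
  98 - 81 = 17


Delta encoded: [8, 2, 14, 3, 2, 0, 14, 22, 16, 17]


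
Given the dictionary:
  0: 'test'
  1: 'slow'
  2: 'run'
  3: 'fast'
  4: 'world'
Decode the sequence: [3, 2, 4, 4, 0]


Look up each index in the dictionary:
  3 -> 'fast'
  2 -> 'run'
  4 -> 'world'
  4 -> 'world'
  0 -> 'test'

Decoded: "fast run world world test"


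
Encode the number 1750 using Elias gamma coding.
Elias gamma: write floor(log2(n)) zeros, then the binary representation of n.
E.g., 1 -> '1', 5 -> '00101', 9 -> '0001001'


num_bits = floor(log2(1750)) + 1 = 11
leading_zeros = num_bits - 1 = 10
binary(1750) = 11011010110

Elias gamma(1750) = '0000000000' + '11011010110' = 000000000011011010110 (21 bits)


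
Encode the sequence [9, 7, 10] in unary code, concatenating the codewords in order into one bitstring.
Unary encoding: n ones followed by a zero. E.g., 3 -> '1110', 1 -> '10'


Encode each number as n ones followed by a terminating 0:
  9 -> 1111111110 (10 bits)
  7 -> 11111110 (8 bits)
  10 -> 11111111110 (11 bits)
Total length = 10 + 8 + 11 = 29 bits.

Unary([9, 7, 10]) = 11111111101111111011111111110 (29 bits)


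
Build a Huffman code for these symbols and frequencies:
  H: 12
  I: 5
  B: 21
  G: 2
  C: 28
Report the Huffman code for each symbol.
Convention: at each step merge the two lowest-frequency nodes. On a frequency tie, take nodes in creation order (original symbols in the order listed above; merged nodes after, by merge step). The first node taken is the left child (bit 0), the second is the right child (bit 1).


Huffman tree construction:
Step 1: Merge G(2) + I(5) = 7
Step 2: Merge (G+I)(7) + H(12) = 19
Step 3: Merge ((G+I)+H)(19) + B(21) = 40
Step 4: Merge C(28) + (((G+I)+H)+B)(40) = 68
Read each symbol's code off the tree from the root (left child = 0, right child = 1).

Codes:
  H: 101 (length 3)
  I: 1001 (length 4)
  B: 11 (length 2)
  G: 1000 (length 4)
  C: 0 (length 1)
Average code length: 134/68 = 1.9706 bits/symbol


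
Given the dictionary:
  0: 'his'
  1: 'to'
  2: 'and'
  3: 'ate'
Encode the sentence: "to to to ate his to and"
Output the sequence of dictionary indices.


Look up each word in the dictionary:
  'to' -> 1
  'to' -> 1
  'to' -> 1
  'ate' -> 3
  'his' -> 0
  'to' -> 1
  'and' -> 2

Encoded: [1, 1, 1, 3, 0, 1, 2]


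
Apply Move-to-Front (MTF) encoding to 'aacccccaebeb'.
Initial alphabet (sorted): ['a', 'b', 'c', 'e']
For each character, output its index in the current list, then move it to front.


MTF encoding:
'a': index 0 in ['a', 'b', 'c', 'e'] -> ['a', 'b', 'c', 'e']
'a': index 0 in ['a', 'b', 'c', 'e'] -> ['a', 'b', 'c', 'e']
'c': index 2 in ['a', 'b', 'c', 'e'] -> ['c', 'a', 'b', 'e']
'c': index 0 in ['c', 'a', 'b', 'e'] -> ['c', 'a', 'b', 'e']
'c': index 0 in ['c', 'a', 'b', 'e'] -> ['c', 'a', 'b', 'e']
'c': index 0 in ['c', 'a', 'b', 'e'] -> ['c', 'a', 'b', 'e']
'c': index 0 in ['c', 'a', 'b', 'e'] -> ['c', 'a', 'b', 'e']
'a': index 1 in ['c', 'a', 'b', 'e'] -> ['a', 'c', 'b', 'e']
'e': index 3 in ['a', 'c', 'b', 'e'] -> ['e', 'a', 'c', 'b']
'b': index 3 in ['e', 'a', 'c', 'b'] -> ['b', 'e', 'a', 'c']
'e': index 1 in ['b', 'e', 'a', 'c'] -> ['e', 'b', 'a', 'c']
'b': index 1 in ['e', 'b', 'a', 'c'] -> ['b', 'e', 'a', 'c']


Output: [0, 0, 2, 0, 0, 0, 0, 1, 3, 3, 1, 1]


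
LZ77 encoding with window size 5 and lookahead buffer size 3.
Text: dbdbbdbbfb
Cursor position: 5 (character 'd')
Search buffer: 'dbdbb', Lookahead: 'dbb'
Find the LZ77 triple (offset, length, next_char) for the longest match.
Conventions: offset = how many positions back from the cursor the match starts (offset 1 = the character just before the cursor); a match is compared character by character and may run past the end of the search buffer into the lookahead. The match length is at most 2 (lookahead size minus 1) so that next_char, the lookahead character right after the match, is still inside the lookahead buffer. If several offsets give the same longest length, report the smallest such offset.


Try each offset into the search buffer:
  offset=1 (pos 4, char 'b'): match length 0
  offset=2 (pos 3, char 'b'): match length 0
  offset=3 (pos 2, char 'd'): match length 2
  offset=4 (pos 1, char 'b'): match length 0
  offset=5 (pos 0, char 'd'): match length 2
Longest match has length 2, found at offsets 3, 5; take the smallest, offset 3.
next_char = character at position 5 + 2 = 7 -> 'b'

Best match: offset=3, length=2 (matching 'db' starting at position 2)
LZ77 triple: (3, 2, 'b')


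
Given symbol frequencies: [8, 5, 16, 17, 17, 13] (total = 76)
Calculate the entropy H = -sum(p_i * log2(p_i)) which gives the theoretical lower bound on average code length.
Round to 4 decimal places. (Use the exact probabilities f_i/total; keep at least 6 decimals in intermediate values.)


Per-symbol terms -p_i * log2(p_i) with p_i = f_i/76:
  p = 8/76 = 0.105263: log2(p) = -3.247928, -p*log2(p) = 0.341887
  p = 5/76 = 0.065789: log2(p) = -3.925999, -p*log2(p) = 0.258289
  p = 16/76 = 0.210526: log2(p) = -2.247928, -p*log2(p) = 0.473248
  p = 17/76 = 0.223684: log2(p) = -2.160465, -p*log2(p) = 0.483262
  p = 17/76 = 0.223684: log2(p) = -2.160465, -p*log2(p) = 0.483262
  p = 13/76 = 0.171053: log2(p) = -2.547488, -p*log2(p) = 0.435754
H = 0.341887 + 0.258289 + 0.473248 + 0.483262 + 0.483262 + 0.435754 = 2.475702

H = 2.4757 bits/symbol


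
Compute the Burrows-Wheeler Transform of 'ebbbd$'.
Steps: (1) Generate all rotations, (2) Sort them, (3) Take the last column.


Rotations (sorted):
  0: $ebbbd -> last char: d
  1: bbbd$e -> last char: e
  2: bbd$eb -> last char: b
  3: bd$ebb -> last char: b
  4: d$ebbb -> last char: b
  5: ebbbd$ -> last char: $


BWT = debbb$


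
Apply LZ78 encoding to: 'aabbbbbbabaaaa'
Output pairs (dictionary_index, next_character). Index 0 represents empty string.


LZ78 encoding steps:
Dictionary: {0: ''}
Step 1: w='' (idx 0), next='a' -> output (0, 'a'), add 'a' as idx 1
Step 2: w='a' (idx 1), next='b' -> output (1, 'b'), add 'ab' as idx 2
Step 3: w='' (idx 0), next='b' -> output (0, 'b'), add 'b' as idx 3
Step 4: w='b' (idx 3), next='b' -> output (3, 'b'), add 'bb' as idx 4
Step 5: w='bb' (idx 4), next='a' -> output (4, 'a'), add 'bba' as idx 5
Step 6: w='b' (idx 3), next='a' -> output (3, 'a'), add 'ba' as idx 6
Step 7: w='a' (idx 1), next='a' -> output (1, 'a'), add 'aa' as idx 7
Step 8: w='a' (idx 1), end of input -> output (1, '')


Encoded: [(0, 'a'), (1, 'b'), (0, 'b'), (3, 'b'), (4, 'a'), (3, 'a'), (1, 'a'), (1, '')]


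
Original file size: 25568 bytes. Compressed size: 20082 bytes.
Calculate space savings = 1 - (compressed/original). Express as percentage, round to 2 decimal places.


ratio = compressed/original = 20082/25568 = 0.785435
savings = 1 - ratio = 1 - 0.785435 = 0.214565
as a percentage: 0.214565 * 100 = 21.46%

Space savings = 1 - 20082/25568 = 21.46%


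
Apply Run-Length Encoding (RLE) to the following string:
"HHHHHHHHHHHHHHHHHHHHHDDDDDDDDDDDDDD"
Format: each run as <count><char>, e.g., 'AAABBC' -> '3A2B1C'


Scanning runs left to right:
  i=0: run of 'H' x 21 -> '21H'
  i=21: run of 'D' x 14 -> '14D'

RLE = 21H14D


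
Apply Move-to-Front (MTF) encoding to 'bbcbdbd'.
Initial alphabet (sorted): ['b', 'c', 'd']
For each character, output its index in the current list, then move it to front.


MTF encoding:
'b': index 0 in ['b', 'c', 'd'] -> ['b', 'c', 'd']
'b': index 0 in ['b', 'c', 'd'] -> ['b', 'c', 'd']
'c': index 1 in ['b', 'c', 'd'] -> ['c', 'b', 'd']
'b': index 1 in ['c', 'b', 'd'] -> ['b', 'c', 'd']
'd': index 2 in ['b', 'c', 'd'] -> ['d', 'b', 'c']
'b': index 1 in ['d', 'b', 'c'] -> ['b', 'd', 'c']
'd': index 1 in ['b', 'd', 'c'] -> ['d', 'b', 'c']


Output: [0, 0, 1, 1, 2, 1, 1]


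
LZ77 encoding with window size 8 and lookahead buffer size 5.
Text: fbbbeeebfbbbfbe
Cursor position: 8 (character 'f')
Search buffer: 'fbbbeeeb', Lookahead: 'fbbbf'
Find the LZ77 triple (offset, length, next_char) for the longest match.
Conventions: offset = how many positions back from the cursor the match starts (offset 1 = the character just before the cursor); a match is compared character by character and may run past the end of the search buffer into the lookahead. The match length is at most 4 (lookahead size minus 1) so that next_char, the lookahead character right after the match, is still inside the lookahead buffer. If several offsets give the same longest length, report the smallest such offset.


Try each offset into the search buffer:
  offset=1 (pos 7, char 'b'): match length 0
  offset=2 (pos 6, char 'e'): match length 0
  offset=3 (pos 5, char 'e'): match length 0
  offset=4 (pos 4, char 'e'): match length 0
  offset=5 (pos 3, char 'b'): match length 0
  offset=6 (pos 2, char 'b'): match length 0
  offset=7 (pos 1, char 'b'): match length 0
  offset=8 (pos 0, char 'f'): match length 4
Longest match has length 4 at offset 8.
next_char = character at position 8 + 4 = 12 -> 'f'

Best match: offset=8, length=4 (matching 'fbbb' starting at position 0)
LZ77 triple: (8, 4, 'f')


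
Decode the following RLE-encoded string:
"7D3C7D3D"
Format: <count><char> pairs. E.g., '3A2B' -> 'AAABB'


Expanding each <count><char> pair:
  7D -> 'DDDDDDD'
  3C -> 'CCC'
  7D -> 'DDDDDDD'
  3D -> 'DDD'

Decoded = DDDDDDDCCCDDDDDDDDDD


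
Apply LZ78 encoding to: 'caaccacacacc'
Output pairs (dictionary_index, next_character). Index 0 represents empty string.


LZ78 encoding steps:
Dictionary: {0: ''}
Step 1: w='' (idx 0), next='c' -> output (0, 'c'), add 'c' as idx 1
Step 2: w='' (idx 0), next='a' -> output (0, 'a'), add 'a' as idx 2
Step 3: w='a' (idx 2), next='c' -> output (2, 'c'), add 'ac' as idx 3
Step 4: w='c' (idx 1), next='a' -> output (1, 'a'), add 'ca' as idx 4
Step 5: w='ca' (idx 4), next='c' -> output (4, 'c'), add 'cac' as idx 5
Step 6: w='ac' (idx 3), next='c' -> output (3, 'c'), add 'acc' as idx 6


Encoded: [(0, 'c'), (0, 'a'), (2, 'c'), (1, 'a'), (4, 'c'), (3, 'c')]


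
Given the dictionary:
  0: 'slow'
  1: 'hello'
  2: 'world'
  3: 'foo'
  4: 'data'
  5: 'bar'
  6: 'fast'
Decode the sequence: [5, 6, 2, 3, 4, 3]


Look up each index in the dictionary:
  5 -> 'bar'
  6 -> 'fast'
  2 -> 'world'
  3 -> 'foo'
  4 -> 'data'
  3 -> 'foo'

Decoded: "bar fast world foo data foo"


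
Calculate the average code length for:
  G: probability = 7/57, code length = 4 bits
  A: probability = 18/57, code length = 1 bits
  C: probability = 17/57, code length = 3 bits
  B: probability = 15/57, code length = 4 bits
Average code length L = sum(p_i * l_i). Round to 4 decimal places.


Weighted contributions p_i * l_i:
  G: (7/57) * 4 = 28/57
  A: (18/57) * 1 = 18/57
  C: (17/57) * 3 = 51/57
  B: (15/57) * 4 = 60/57
Sum = (28 + 18 + 51 + 60)/57 = 157/57

L = 157/57 = 2.7544 bits/symbol


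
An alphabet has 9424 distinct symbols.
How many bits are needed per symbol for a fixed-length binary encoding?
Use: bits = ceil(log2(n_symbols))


log2(9424) = 13.2021
Bracket: 2^13 = 8192 < 9424 <= 2^14 = 16384
So ceil(log2(9424)) = 14

bits = ceil(log2(9424)) = ceil(13.2021) = 14 bits


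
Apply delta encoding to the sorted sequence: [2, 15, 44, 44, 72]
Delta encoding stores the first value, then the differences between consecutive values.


First value: 2
Deltas:
  15 - 2 = 13
  44 - 15 = 29
  44 - 44 = 0
  72 - 44 = 28


Delta encoded: [2, 13, 29, 0, 28]


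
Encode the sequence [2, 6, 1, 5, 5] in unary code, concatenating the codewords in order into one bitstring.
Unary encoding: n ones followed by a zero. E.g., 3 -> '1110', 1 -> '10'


Encode each number as n ones followed by a terminating 0:
  2 -> 110 (3 bits)
  6 -> 1111110 (7 bits)
  1 -> 10 (2 bits)
  5 -> 111110 (6 bits)
  5 -> 111110 (6 bits)
Total length = 3 + 7 + 2 + 6 + 6 = 24 bits.

Unary([2, 6, 1, 5, 5]) = 110111111010111110111110 (24 bits)


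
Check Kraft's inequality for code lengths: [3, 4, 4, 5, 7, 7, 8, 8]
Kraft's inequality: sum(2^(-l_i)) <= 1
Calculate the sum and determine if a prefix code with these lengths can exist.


Sum = 2^(-3) + 2^(-4) + 2^(-4) + 2^(-5) + 2^(-7) + 2^(-7) + 2^(-8) + 2^(-8)
    = 0.125 + 0.0625 + 0.0625 + 0.03125 + 0.0078125 + 0.0078125 + 0.00390625 + 0.00390625
    = 78/256 = 0.3046875
Since 0.3046875 <= 1, Kraft's inequality IS satisfied.
A prefix code with these lengths CAN exist.

Kraft sum = 0.3046875. Satisfied.


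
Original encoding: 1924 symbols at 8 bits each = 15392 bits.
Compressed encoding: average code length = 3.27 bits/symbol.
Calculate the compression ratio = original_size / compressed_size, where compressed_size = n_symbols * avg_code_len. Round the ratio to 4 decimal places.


original_size = n_symbols * orig_bits = 1924 * 8 = 15392 bits
compressed_size = n_symbols * avg_code_len = 1924 * 3.27 = 6291.48 bits
ratio = original_size / compressed_size = 15392 / 6291.48 = 2.4465

Compression ratio = 2.4465


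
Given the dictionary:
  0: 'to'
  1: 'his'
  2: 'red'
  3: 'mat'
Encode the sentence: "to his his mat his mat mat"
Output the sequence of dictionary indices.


Look up each word in the dictionary:
  'to' -> 0
  'his' -> 1
  'his' -> 1
  'mat' -> 3
  'his' -> 1
  'mat' -> 3
  'mat' -> 3

Encoded: [0, 1, 1, 3, 1, 3, 3]


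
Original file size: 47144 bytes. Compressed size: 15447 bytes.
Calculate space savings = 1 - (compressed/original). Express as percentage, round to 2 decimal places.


ratio = compressed/original = 15447/47144 = 0.327656
savings = 1 - ratio = 1 - 0.327656 = 0.672344
as a percentage: 0.672344 * 100 = 67.23%

Space savings = 1 - 15447/47144 = 67.23%


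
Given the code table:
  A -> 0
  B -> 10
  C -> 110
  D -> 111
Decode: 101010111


Decoding:
10 -> B
10 -> B
10 -> B
111 -> D


Result: BBBD


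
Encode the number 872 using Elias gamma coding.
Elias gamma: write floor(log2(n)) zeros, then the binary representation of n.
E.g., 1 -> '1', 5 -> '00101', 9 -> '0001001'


num_bits = floor(log2(872)) + 1 = 10
leading_zeros = num_bits - 1 = 9
binary(872) = 1101101000

Elias gamma(872) = '000000000' + '1101101000' = 0000000001101101000 (19 bits)


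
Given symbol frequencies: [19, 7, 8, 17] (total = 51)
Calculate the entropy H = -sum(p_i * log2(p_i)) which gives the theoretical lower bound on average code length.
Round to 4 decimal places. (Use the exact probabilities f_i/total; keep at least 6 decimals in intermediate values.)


Per-symbol terms -p_i * log2(p_i) with p_i = f_i/51:
  p = 19/51 = 0.372549: log2(p) = -1.424498, -p*log2(p) = 0.530695
  p = 7/51 = 0.137255: log2(p) = -2.865070, -p*log2(p) = 0.393245
  p = 8/51 = 0.156863: log2(p) = -2.672425, -p*log2(p) = 0.419204
  p = 17/51 = 0.333333: log2(p) = -1.584963, -p*log2(p) = 0.528321
H = 0.530695 + 0.393245 + 0.419204 + 0.528321 = 1.871465

H = 1.8715 bits/symbol


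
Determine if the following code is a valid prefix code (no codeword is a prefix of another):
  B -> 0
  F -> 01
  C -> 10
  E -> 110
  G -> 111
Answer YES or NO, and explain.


Checking each pair (does one codeword prefix another?):
  B='0' vs F='01': prefix -- VIOLATION

NO -- this is NOT a valid prefix code. B (0) is a prefix of F (01).


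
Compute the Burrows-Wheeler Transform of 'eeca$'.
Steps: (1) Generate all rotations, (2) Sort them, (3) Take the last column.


Rotations (sorted):
  0: $eeca -> last char: a
  1: a$eec -> last char: c
  2: ca$ee -> last char: e
  3: eca$e -> last char: e
  4: eeca$ -> last char: $


BWT = acee$


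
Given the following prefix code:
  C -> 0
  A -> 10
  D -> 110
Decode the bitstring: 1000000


Decoding step by step:
Bits 10 -> A
Bits 0 -> C
Bits 0 -> C
Bits 0 -> C
Bits 0 -> C
Bits 0 -> C


Decoded message: ACCCCC


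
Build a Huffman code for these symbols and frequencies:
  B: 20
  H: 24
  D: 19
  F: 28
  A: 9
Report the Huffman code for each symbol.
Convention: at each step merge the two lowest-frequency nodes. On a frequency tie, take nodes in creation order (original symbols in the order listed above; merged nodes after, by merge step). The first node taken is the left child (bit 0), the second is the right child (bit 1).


Huffman tree construction:
Step 1: Merge A(9) + D(19) = 28
Step 2: Merge B(20) + H(24) = 44
Step 3: Merge F(28) + (A+D)(28) = 56
Step 4: Merge (B+H)(44) + (F+(A+D))(56) = 100
Read each symbol's code off the tree from the root (left child = 0, right child = 1).

Codes:
  B: 00 (length 2)
  H: 01 (length 2)
  D: 111 (length 3)
  F: 10 (length 2)
  A: 110 (length 3)
Average code length: 228/100 = 2.2800 bits/symbol


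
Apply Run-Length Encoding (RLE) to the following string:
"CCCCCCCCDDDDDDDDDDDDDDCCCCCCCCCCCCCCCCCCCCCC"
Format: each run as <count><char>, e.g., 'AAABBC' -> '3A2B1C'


Scanning runs left to right:
  i=0: run of 'C' x 8 -> '8C'
  i=8: run of 'D' x 14 -> '14D'
  i=22: run of 'C' x 22 -> '22C'

RLE = 8C14D22C


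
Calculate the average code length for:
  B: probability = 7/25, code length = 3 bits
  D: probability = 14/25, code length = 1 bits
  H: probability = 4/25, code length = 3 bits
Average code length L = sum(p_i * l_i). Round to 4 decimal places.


Weighted contributions p_i * l_i:
  B: (7/25) * 3 = 21/25
  D: (14/25) * 1 = 14/25
  H: (4/25) * 3 = 12/25
Sum = (21 + 14 + 12)/25 = 47/25

L = 47/25 = 1.8800 bits/symbol


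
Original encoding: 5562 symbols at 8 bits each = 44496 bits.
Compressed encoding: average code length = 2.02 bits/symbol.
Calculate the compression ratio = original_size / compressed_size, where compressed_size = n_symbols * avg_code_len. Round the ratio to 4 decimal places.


original_size = n_symbols * orig_bits = 5562 * 8 = 44496 bits
compressed_size = n_symbols * avg_code_len = 5562 * 2.02 = 11235.24 bits
ratio = original_size / compressed_size = 44496 / 11235.24 = 3.9604

Compression ratio = 3.9604


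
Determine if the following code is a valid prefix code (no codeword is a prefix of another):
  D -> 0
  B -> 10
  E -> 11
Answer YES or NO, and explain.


Checking each pair (does one codeword prefix another?):
  D='0' vs B='10': no prefix
  D='0' vs E='11': no prefix
  B='10' vs D='0': no prefix
  B='10' vs E='11': no prefix
  E='11' vs D='0': no prefix
  E='11' vs B='10': no prefix
No violation found over all pairs.

YES -- this is a valid prefix code. No codeword is a prefix of any other codeword.


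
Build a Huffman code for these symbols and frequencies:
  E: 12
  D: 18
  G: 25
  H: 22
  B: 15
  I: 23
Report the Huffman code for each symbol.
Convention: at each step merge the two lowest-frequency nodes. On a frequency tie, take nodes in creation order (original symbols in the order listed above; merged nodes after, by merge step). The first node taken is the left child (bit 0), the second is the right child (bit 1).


Huffman tree construction:
Step 1: Merge E(12) + B(15) = 27
Step 2: Merge D(18) + H(22) = 40
Step 3: Merge I(23) + G(25) = 48
Step 4: Merge (E+B)(27) + (D+H)(40) = 67
Step 5: Merge (I+G)(48) + ((E+B)+(D+H))(67) = 115
Read each symbol's code off the tree from the root (left child = 0, right child = 1).

Codes:
  E: 100 (length 3)
  D: 110 (length 3)
  G: 01 (length 2)
  H: 111 (length 3)
  B: 101 (length 3)
  I: 00 (length 2)
Average code length: 297/115 = 2.5826 bits/symbol


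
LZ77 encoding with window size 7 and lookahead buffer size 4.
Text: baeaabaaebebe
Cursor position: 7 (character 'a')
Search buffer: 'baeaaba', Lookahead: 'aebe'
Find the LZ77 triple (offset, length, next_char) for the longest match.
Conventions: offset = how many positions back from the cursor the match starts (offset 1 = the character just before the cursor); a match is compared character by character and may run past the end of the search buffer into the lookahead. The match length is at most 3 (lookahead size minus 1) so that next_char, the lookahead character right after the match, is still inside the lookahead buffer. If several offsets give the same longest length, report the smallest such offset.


Try each offset into the search buffer:
  offset=1 (pos 6, char 'a'): match length 1
  offset=2 (pos 5, char 'b'): match length 0
  offset=3 (pos 4, char 'a'): match length 1
  offset=4 (pos 3, char 'a'): match length 1
  offset=5 (pos 2, char 'e'): match length 0
  offset=6 (pos 1, char 'a'): match length 2
  offset=7 (pos 0, char 'b'): match length 0
Longest match has length 2 at offset 6.
next_char = character at position 7 + 2 = 9 -> 'b'

Best match: offset=6, length=2 (matching 'ae' starting at position 1)
LZ77 triple: (6, 2, 'b')


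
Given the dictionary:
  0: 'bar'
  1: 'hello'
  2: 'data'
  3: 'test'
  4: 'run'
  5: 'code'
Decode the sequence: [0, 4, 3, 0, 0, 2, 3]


Look up each index in the dictionary:
  0 -> 'bar'
  4 -> 'run'
  3 -> 'test'
  0 -> 'bar'
  0 -> 'bar'
  2 -> 'data'
  3 -> 'test'

Decoded: "bar run test bar bar data test"


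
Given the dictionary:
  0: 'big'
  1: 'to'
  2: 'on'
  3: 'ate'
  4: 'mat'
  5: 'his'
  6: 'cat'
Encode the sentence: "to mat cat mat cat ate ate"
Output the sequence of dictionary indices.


Look up each word in the dictionary:
  'to' -> 1
  'mat' -> 4
  'cat' -> 6
  'mat' -> 4
  'cat' -> 6
  'ate' -> 3
  'ate' -> 3

Encoded: [1, 4, 6, 4, 6, 3, 3]


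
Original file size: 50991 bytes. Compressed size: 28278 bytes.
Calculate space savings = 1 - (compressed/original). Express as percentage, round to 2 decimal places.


ratio = compressed/original = 28278/50991 = 0.554568
savings = 1 - ratio = 1 - 0.554568 = 0.445432
as a percentage: 0.445432 * 100 = 44.54%

Space savings = 1 - 28278/50991 = 44.54%


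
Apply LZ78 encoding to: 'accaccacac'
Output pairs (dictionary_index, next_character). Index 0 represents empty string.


LZ78 encoding steps:
Dictionary: {0: ''}
Step 1: w='' (idx 0), next='a' -> output (0, 'a'), add 'a' as idx 1
Step 2: w='' (idx 0), next='c' -> output (0, 'c'), add 'c' as idx 2
Step 3: w='c' (idx 2), next='a' -> output (2, 'a'), add 'ca' as idx 3
Step 4: w='c' (idx 2), next='c' -> output (2, 'c'), add 'cc' as idx 4
Step 5: w='a' (idx 1), next='c' -> output (1, 'c'), add 'ac' as idx 5
Step 6: w='ac' (idx 5), end of input -> output (5, '')


Encoded: [(0, 'a'), (0, 'c'), (2, 'a'), (2, 'c'), (1, 'c'), (5, '')]


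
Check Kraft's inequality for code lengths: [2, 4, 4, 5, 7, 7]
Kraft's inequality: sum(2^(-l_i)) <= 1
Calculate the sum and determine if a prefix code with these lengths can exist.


Sum = 2^(-2) + 2^(-4) + 2^(-4) + 2^(-5) + 2^(-7) + 2^(-7)
    = 0.25 + 0.0625 + 0.0625 + 0.03125 + 0.0078125 + 0.0078125
    = 54/128 = 0.421875
Since 0.421875 <= 1, Kraft's inequality IS satisfied.
A prefix code with these lengths CAN exist.

Kraft sum = 0.421875. Satisfied.


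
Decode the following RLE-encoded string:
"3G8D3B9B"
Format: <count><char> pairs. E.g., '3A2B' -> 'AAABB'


Expanding each <count><char> pair:
  3G -> 'GGG'
  8D -> 'DDDDDDDD'
  3B -> 'BBB'
  9B -> 'BBBBBBBBB'

Decoded = GGGDDDDDDDDBBBBBBBBBBBB


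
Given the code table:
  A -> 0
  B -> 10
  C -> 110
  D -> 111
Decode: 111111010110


Decoding:
111 -> D
111 -> D
0 -> A
10 -> B
110 -> C


Result: DDABC


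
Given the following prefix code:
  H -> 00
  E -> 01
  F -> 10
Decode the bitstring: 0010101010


Decoding step by step:
Bits 00 -> H
Bits 10 -> F
Bits 10 -> F
Bits 10 -> F
Bits 10 -> F


Decoded message: HFFFF


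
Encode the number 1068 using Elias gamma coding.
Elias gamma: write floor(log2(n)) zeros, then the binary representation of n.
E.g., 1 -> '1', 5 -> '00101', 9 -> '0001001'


num_bits = floor(log2(1068)) + 1 = 11
leading_zeros = num_bits - 1 = 10
binary(1068) = 10000101100

Elias gamma(1068) = '0000000000' + '10000101100' = 000000000010000101100 (21 bits)


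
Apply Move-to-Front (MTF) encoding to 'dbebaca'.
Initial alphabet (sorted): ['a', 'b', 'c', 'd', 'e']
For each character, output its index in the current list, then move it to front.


MTF encoding:
'd': index 3 in ['a', 'b', 'c', 'd', 'e'] -> ['d', 'a', 'b', 'c', 'e']
'b': index 2 in ['d', 'a', 'b', 'c', 'e'] -> ['b', 'd', 'a', 'c', 'e']
'e': index 4 in ['b', 'd', 'a', 'c', 'e'] -> ['e', 'b', 'd', 'a', 'c']
'b': index 1 in ['e', 'b', 'd', 'a', 'c'] -> ['b', 'e', 'd', 'a', 'c']
'a': index 3 in ['b', 'e', 'd', 'a', 'c'] -> ['a', 'b', 'e', 'd', 'c']
'c': index 4 in ['a', 'b', 'e', 'd', 'c'] -> ['c', 'a', 'b', 'e', 'd']
'a': index 1 in ['c', 'a', 'b', 'e', 'd'] -> ['a', 'c', 'b', 'e', 'd']


Output: [3, 2, 4, 1, 3, 4, 1]


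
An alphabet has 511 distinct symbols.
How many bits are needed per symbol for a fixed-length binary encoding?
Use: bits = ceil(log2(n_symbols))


log2(511) = 8.9972
Bracket: 2^8 = 256 < 511 <= 2^9 = 512
So ceil(log2(511)) = 9

bits = ceil(log2(511)) = ceil(8.9972) = 9 bits


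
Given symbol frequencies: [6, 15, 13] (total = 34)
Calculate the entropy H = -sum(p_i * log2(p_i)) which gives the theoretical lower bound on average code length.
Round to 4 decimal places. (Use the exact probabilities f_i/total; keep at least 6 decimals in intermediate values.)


Per-symbol terms -p_i * log2(p_i) with p_i = f_i/34:
  p = 6/34 = 0.176471: log2(p) = -2.502500, -p*log2(p) = 0.441618
  p = 15/34 = 0.441176: log2(p) = -1.180572, -p*log2(p) = 0.520841
  p = 13/34 = 0.382353: log2(p) = -1.387023, -p*log2(p) = 0.530332
H = 0.441618 + 0.520841 + 0.530332 = 1.492791

H = 1.4928 bits/symbol


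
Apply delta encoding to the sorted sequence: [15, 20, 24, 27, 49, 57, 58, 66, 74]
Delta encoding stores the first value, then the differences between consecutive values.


First value: 15
Deltas:
  20 - 15 = 5
  24 - 20 = 4
  27 - 24 = 3
  49 - 27 = 22
  57 - 49 = 8
  58 - 57 = 1
  66 - 58 = 8
  74 - 66 = 8


Delta encoded: [15, 5, 4, 3, 22, 8, 1, 8, 8]


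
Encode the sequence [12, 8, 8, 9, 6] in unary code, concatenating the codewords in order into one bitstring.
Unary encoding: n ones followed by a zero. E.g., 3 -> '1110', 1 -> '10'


Encode each number as n ones followed by a terminating 0:
  12 -> 1111111111110 (13 bits)
  8 -> 111111110 (9 bits)
  8 -> 111111110 (9 bits)
  9 -> 1111111110 (10 bits)
  6 -> 1111110 (7 bits)
Total length = 13 + 9 + 9 + 10 + 7 = 48 bits.

Unary([12, 8, 8, 9, 6]) = 111111111111011111111011111111011111111101111110 (48 bits)


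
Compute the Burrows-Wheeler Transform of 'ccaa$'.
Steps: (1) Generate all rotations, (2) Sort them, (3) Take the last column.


Rotations (sorted):
  0: $ccaa -> last char: a
  1: a$cca -> last char: a
  2: aa$cc -> last char: c
  3: caa$c -> last char: c
  4: ccaa$ -> last char: $


BWT = aacc$


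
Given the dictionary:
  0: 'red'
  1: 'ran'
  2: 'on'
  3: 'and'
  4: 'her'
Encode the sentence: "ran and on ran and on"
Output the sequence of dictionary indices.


Look up each word in the dictionary:
  'ran' -> 1
  'and' -> 3
  'on' -> 2
  'ran' -> 1
  'and' -> 3
  'on' -> 2

Encoded: [1, 3, 2, 1, 3, 2]


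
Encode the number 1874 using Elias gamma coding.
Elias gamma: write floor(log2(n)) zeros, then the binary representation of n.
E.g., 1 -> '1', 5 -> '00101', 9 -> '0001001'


num_bits = floor(log2(1874)) + 1 = 11
leading_zeros = num_bits - 1 = 10
binary(1874) = 11101010010

Elias gamma(1874) = '0000000000' + '11101010010' = 000000000011101010010 (21 bits)


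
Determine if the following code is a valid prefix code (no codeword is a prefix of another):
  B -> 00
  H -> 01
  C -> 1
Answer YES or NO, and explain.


Checking each pair (does one codeword prefix another?):
  B='00' vs H='01': no prefix
  B='00' vs C='1': no prefix
  H='01' vs B='00': no prefix
  H='01' vs C='1': no prefix
  C='1' vs B='00': no prefix
  C='1' vs H='01': no prefix
No violation found over all pairs.

YES -- this is a valid prefix code. No codeword is a prefix of any other codeword.


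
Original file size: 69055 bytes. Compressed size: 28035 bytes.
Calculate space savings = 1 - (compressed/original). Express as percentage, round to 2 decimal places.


ratio = compressed/original = 28035/69055 = 0.405981
savings = 1 - ratio = 1 - 0.405981 = 0.594019
as a percentage: 0.594019 * 100 = 59.4%

Space savings = 1 - 28035/69055 = 59.4%


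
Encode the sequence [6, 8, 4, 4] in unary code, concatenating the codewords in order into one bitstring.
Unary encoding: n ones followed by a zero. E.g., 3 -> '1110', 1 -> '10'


Encode each number as n ones followed by a terminating 0:
  6 -> 1111110 (7 bits)
  8 -> 111111110 (9 bits)
  4 -> 11110 (5 bits)
  4 -> 11110 (5 bits)
Total length = 7 + 9 + 5 + 5 = 26 bits.

Unary([6, 8, 4, 4]) = 11111101111111101111011110 (26 bits)


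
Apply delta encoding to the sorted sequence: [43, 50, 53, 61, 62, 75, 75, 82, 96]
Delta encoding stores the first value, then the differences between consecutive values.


First value: 43
Deltas:
  50 - 43 = 7
  53 - 50 = 3
  61 - 53 = 8
  62 - 61 = 1
  75 - 62 = 13
  75 - 75 = 0
  82 - 75 = 7
  96 - 82 = 14


Delta encoded: [43, 7, 3, 8, 1, 13, 0, 7, 14]


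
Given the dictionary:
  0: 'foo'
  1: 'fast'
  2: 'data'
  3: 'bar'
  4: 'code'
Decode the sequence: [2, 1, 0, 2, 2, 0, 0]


Look up each index in the dictionary:
  2 -> 'data'
  1 -> 'fast'
  0 -> 'foo'
  2 -> 'data'
  2 -> 'data'
  0 -> 'foo'
  0 -> 'foo'

Decoded: "data fast foo data data foo foo"


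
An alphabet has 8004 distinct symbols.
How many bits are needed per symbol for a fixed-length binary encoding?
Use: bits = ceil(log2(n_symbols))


log2(8004) = 12.9665
Bracket: 2^12 = 4096 < 8004 <= 2^13 = 8192
So ceil(log2(8004)) = 13

bits = ceil(log2(8004)) = ceil(12.9665) = 13 bits


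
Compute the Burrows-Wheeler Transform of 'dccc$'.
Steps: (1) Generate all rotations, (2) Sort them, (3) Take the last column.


Rotations (sorted):
  0: $dccc -> last char: c
  1: c$dcc -> last char: c
  2: cc$dc -> last char: c
  3: ccc$d -> last char: d
  4: dccc$ -> last char: $


BWT = cccd$


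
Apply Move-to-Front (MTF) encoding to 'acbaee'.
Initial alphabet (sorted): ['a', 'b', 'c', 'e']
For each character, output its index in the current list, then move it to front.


MTF encoding:
'a': index 0 in ['a', 'b', 'c', 'e'] -> ['a', 'b', 'c', 'e']
'c': index 2 in ['a', 'b', 'c', 'e'] -> ['c', 'a', 'b', 'e']
'b': index 2 in ['c', 'a', 'b', 'e'] -> ['b', 'c', 'a', 'e']
'a': index 2 in ['b', 'c', 'a', 'e'] -> ['a', 'b', 'c', 'e']
'e': index 3 in ['a', 'b', 'c', 'e'] -> ['e', 'a', 'b', 'c']
'e': index 0 in ['e', 'a', 'b', 'c'] -> ['e', 'a', 'b', 'c']


Output: [0, 2, 2, 2, 3, 0]


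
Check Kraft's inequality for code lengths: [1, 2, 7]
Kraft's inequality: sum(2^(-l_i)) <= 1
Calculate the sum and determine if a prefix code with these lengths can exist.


Sum = 2^(-1) + 2^(-2) + 2^(-7)
    = 0.5 + 0.25 + 0.0078125
    = 97/128 = 0.7578125
Since 0.7578125 <= 1, Kraft's inequality IS satisfied.
A prefix code with these lengths CAN exist.

Kraft sum = 0.7578125. Satisfied.


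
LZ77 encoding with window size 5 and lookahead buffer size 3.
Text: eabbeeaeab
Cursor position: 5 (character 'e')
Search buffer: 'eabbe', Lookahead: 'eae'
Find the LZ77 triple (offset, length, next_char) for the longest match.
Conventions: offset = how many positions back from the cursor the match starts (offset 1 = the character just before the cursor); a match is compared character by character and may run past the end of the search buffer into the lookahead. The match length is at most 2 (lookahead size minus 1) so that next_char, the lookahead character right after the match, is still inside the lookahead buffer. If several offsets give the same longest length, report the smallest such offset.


Try each offset into the search buffer:
  offset=1 (pos 4, char 'e'): match length 1
  offset=2 (pos 3, char 'b'): match length 0
  offset=3 (pos 2, char 'b'): match length 0
  offset=4 (pos 1, char 'a'): match length 0
  offset=5 (pos 0, char 'e'): match length 2
Longest match has length 2 at offset 5.
next_char = character at position 5 + 2 = 7 -> 'e'

Best match: offset=5, length=2 (matching 'ea' starting at position 0)
LZ77 triple: (5, 2, 'e')
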